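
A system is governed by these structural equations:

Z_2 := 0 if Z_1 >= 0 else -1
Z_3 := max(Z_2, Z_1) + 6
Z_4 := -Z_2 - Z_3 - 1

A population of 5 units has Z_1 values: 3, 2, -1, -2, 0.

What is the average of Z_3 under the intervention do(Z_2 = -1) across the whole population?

6.6

The intervention sets Z_2=-1 in all 5 units regardless of Z_1. Recomputing Z_3 per unit gives 9, 8, 5, 5, 6; average 6.6.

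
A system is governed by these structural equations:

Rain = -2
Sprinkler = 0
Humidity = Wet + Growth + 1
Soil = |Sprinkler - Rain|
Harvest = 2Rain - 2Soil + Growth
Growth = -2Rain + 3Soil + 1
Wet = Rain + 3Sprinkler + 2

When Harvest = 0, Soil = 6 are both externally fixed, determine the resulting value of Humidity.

24

Setting Harvest = 0, Soil = 6 by intervention discards those variables' equations.
Wet = Rain + 3Sprinkler + 2  [with Rain=-2, Sprinkler=0]  = 0
Growth = -2Rain + 3Soil + 1  [with Rain=-2, Soil=6]  = 23
Humidity = Wet + Growth + 1  [with Wet=0, Growth=23]  = 24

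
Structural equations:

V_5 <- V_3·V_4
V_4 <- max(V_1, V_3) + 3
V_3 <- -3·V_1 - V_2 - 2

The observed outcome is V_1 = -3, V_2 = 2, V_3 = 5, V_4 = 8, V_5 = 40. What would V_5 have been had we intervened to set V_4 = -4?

Intervening sets V_4 = -4 and removes its equation (V_4 <- max(V_1, V_3) + 3).
V_3 = -3·V_1 - V_2 - 2  [with V_1=-3, V_2=2]  = 5
V_5 = V_3·V_4  [with V_3=5, V_4=-4]  = -20

-20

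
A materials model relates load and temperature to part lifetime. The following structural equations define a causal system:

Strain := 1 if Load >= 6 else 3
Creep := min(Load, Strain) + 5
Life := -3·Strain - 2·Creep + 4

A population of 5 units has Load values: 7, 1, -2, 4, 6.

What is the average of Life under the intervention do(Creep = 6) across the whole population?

-14.6

Under do(Creep=6), Creep's equation is replaced by Creep=6 for every unit. Per-unit Life: -11, -17, -17, -17, -11. Mean = -14.6.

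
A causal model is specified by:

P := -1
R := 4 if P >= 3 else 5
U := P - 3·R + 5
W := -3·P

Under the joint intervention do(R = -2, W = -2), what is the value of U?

10

The joint intervention fixes R = -2, W = -2, removing each variable's own equation.
U = P - 3·R + 5  [with P=-1, R=-2]  = 10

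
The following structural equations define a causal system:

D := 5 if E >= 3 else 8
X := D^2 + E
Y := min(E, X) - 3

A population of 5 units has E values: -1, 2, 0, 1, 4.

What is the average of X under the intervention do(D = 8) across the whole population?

do(D=8) breaks D's dependence on E. With D=8 fixed, X across the units is 63, 66, 64, 65, 68, mean 65.2.

65.2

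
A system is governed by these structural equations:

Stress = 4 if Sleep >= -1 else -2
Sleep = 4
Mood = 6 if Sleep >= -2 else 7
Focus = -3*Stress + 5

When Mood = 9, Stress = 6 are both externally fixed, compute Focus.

-13

Setting Mood = 9, Stress = 6 by intervention discards those variables' equations.
Focus = -3*Stress + 5  [with Stress=6]  = -13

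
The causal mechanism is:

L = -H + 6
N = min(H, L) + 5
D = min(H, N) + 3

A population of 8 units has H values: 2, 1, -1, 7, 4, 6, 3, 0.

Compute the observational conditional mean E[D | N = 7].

E[D|N=7] averages over only the 2 units with N=7 (H = 2, 4): D = 5, 7, mean 6.

6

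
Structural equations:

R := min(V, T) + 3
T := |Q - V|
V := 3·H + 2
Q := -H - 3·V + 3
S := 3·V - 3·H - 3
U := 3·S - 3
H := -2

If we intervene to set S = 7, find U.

The intervention breaks the incoming arrows to S: S := 3·V - 3·H - 3 no longer applies, and S = 7.
U = 3·S - 3  [with S=7]  = 18

18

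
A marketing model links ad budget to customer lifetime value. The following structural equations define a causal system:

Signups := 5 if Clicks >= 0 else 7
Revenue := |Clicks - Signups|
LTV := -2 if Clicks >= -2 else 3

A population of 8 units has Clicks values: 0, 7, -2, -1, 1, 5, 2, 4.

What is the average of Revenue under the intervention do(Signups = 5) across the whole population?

3.5

The intervention sets Signups=5 in all 8 units regardless of Clicks. Recomputing Revenue per unit gives 5, 2, 7, 6, 4, 0, 3, 1; average 3.5.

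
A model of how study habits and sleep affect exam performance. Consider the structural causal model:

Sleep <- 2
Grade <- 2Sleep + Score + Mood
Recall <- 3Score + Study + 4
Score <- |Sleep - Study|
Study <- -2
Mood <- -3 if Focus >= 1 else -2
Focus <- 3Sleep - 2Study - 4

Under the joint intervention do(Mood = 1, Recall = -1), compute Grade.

Under do(Mood = 1, Recall = -1), each intervened variable's structural equation is replaced by its fixed value.
Score = |Sleep - Study|  [with Sleep=2, Study=-2]  = 4
Grade = 2Sleep + Score + Mood  [with Sleep=2, Score=4, Mood=1]  = 9

9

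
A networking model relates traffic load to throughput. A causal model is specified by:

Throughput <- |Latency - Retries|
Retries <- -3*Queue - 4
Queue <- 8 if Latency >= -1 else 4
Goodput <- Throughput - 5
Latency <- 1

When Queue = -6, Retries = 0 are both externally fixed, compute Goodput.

-4

Under do(Queue = -6, Retries = 0), each intervened variable's structural equation is replaced by its fixed value.
Throughput = |Latency - Retries|  [with Latency=1, Retries=0]  = 1
Goodput = Throughput - 5  [with Throughput=1]  = -4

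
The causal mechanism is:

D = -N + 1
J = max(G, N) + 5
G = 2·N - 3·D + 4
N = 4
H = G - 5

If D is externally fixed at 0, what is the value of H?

7

Under do(D=0), the mechanism D = -N + 1 is discarded; D is fixed at 0.
G = 2·N - 3·D + 4  [with N=4, D=0]  = 12
H = G - 5  [with G=12]  = 7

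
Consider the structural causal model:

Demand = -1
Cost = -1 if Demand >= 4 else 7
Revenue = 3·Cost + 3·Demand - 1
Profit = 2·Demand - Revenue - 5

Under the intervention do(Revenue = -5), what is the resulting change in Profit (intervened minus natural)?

22

The intervention breaks the incoming arrows to Revenue: Revenue = 3·Cost + 3·Demand - 1 no longer applies, and Revenue = -5.
Profit = 2·Demand - Revenue - 5  [with Demand=-1, Revenue=-5]  = -2
Without intervention: Cost = -1 if Demand >= 4 else 7  [with Demand=-1]  = 7; Revenue = 3·Cost + 3·Demand - 1  [with Cost=7, Demand=-1]  = 17; Profit = 2·Demand - Revenue - 5  [with Demand=-1, Revenue=17]  = -24.
Change = -2 − (-24) = 22.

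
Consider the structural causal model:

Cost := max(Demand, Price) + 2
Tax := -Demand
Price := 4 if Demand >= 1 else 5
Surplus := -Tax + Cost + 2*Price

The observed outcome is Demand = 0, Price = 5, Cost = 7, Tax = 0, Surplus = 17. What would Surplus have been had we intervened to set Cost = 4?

14

do(Cost=4) replaces the equation Cost := max(Demand, Price) + 2 with the constant Cost = 4.
Price = 4 if Demand >= 1 else 5  [with Demand=0]  = 5
Tax = -Demand  [with Demand=0]  = 0
Surplus = -Tax + Cost + 2*Price  [with Tax=0, Cost=4, Price=5]  = 14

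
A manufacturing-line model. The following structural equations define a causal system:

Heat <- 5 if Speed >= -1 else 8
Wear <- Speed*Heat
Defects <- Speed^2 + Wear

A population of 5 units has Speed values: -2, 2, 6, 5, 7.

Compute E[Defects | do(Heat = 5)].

Under do(Heat=5), Heat's equation is replaced by Heat=5 for every unit. Per-unit Defects: -6, 14, 66, 50, 84. Mean = 41.6.

41.6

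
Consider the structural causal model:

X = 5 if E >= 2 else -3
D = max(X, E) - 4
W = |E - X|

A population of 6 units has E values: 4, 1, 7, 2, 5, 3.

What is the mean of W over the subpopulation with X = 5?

1.6

Observing X=5 restricts to units where X's equation naturally yields 5: E ∈ {4, 7, 2, 5, 3}. In that subpopulation W = 1, 2, 3, 0, 2, mean 1.6.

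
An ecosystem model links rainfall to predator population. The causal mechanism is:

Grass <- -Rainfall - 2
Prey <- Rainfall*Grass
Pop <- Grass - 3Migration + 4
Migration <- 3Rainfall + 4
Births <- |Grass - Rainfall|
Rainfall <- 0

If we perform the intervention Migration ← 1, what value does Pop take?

-1

The intervention breaks the incoming arrows to Migration: Migration <- 3Rainfall + 4 no longer applies, and Migration = 1.
Grass = -Rainfall - 2  [with Rainfall=0]  = -2
Pop = Grass - 3Migration + 4  [with Grass=-2, Migration=1]  = -1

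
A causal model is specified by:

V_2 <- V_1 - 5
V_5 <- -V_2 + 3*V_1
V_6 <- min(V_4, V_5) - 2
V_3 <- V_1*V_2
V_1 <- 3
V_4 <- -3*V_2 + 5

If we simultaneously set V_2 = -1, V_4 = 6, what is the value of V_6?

4

The joint intervention fixes V_2 = -1, V_4 = 6, removing each variable's own equation.
V_5 = -V_2 + 3*V_1  [with V_2=-1, V_1=3]  = 10
V_6 = min(V_4, V_5) - 2  [with V_4=6, V_5=10]  = 4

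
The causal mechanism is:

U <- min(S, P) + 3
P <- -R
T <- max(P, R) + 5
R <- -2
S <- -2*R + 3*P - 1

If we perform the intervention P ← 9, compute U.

12

do(P=9) replaces the equation P <- -R with the constant P = 9.
S = -2*R + 3*P - 1  [with R=-2, P=9]  = 30
U = min(S, P) + 3  [with S=30, P=9]  = 12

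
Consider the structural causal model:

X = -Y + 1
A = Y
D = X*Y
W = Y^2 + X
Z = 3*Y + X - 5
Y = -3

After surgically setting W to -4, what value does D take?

-12

do(W=-4) replaces the equation W = Y^2 + X with the constant W = -4.
D is not downstream of the intervention, so its value is determined by the original equations.
X = -Y + 1  [with Y=-3]  = 4
D = X*Y  [with X=4, Y=-3]  = -12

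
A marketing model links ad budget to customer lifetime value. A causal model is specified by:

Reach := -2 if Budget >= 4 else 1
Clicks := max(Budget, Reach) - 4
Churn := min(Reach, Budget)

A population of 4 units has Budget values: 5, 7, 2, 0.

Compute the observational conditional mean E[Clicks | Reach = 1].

Conditioning on Reach=1 selects the 2 unit(s) with Budget ∈ {2, 0}. Their Clicks values: -2, -3. Mean = -2.5.

-2.5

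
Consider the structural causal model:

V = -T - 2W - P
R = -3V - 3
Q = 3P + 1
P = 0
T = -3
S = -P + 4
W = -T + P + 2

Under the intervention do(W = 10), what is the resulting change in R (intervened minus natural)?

The intervention breaks the incoming arrows to W: W = -T + P + 2 no longer applies, and W = 10.
V = -T - 2W - P  [with T=-3, W=10, P=0]  = -17
R = -3V - 3  [with V=-17]  = 48
Without intervention: W = -T + P + 2  [with T=-3, P=0]  = 5; V = -T - 2W - P  [with T=-3, W=5, P=0]  = -7; R = -3V - 3  [with V=-7]  = 18.
Change = 48 − 18 = 30.

30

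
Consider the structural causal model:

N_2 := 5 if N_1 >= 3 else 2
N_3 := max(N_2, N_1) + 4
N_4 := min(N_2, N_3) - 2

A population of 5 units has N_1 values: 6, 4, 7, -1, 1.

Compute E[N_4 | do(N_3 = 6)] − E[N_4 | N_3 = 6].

1.8

Every unit gets N_3=6 under the intervention. N_4 values become 3, 3, 3, 0, 0; E[N_4|do(N_3=6)] = 1.8.
Conditioning on N_3=6 selects the 2 unit(s) with N_1 ∈ {-1, 1}. Their N_4 values: 0, 0. Mean = 0.
Difference = 1.8 − 0 = 1.8.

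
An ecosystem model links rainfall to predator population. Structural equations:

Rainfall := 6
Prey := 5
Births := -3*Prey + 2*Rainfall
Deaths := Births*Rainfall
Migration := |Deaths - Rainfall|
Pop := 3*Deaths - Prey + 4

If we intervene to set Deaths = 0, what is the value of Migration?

6

Intervening sets Deaths = 0 and removes its equation (Deaths := Births*Rainfall).
Migration = |Deaths - Rainfall|  [with Deaths=0, Rainfall=6]  = 6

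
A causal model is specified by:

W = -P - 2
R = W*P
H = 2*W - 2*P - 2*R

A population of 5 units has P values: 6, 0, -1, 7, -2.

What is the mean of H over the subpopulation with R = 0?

0

Observing R=0 restricts to units where R's equation naturally yields 0: P ∈ {0, -2}. In that subpopulation H = -4, 4, mean 0.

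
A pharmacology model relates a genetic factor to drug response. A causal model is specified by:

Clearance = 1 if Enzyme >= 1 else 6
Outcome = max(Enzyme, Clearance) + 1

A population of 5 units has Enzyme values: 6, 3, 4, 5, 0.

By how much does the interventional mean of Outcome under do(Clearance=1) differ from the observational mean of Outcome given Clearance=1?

-0.7

do(Clearance=1) breaks Clearance's dependence on Enzyme. With Clearance=1 fixed, Outcome across the units is 7, 4, 5, 6, 2, mean 4.8.
E[Outcome|Clearance=1] averages over only the 4 units with Clearance=1 (Enzyme = 6, 3, 4, 5): Outcome = 7, 4, 5, 6, mean 5.5.
Difference = 4.8 − 5.5 = -0.7.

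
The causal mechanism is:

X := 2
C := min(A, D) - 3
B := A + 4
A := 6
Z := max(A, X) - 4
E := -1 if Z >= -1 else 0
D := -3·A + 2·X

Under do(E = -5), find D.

The intervention breaks the incoming arrows to E: E := -1 if Z >= -1 else 0 no longer applies, and E = -5.
Since D is not a descendant of the intervened variable, it is unaffected.
D = -3·A + 2·X  [with A=6, X=2]  = -14

-14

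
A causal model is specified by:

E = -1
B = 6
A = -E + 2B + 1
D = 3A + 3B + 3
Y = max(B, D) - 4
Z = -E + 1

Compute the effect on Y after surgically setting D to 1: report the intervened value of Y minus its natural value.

Intervening sets D = 1 and removes its equation (D = 3A + 3B + 3).
Y = max(B, D) - 4  [with B=6, D=1]  = 2
Without intervention: A = -E + 2B + 1  [with E=-1, B=6]  = 14; D = 3A + 3B + 3  [with A=14, B=6]  = 63; Y = max(B, D) - 4  [with B=6, D=63]  = 59.
Change = 2 − 59 = -57.

-57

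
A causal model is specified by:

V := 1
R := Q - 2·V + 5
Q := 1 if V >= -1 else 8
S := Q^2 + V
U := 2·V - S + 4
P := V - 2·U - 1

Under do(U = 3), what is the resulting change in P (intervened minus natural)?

2

The intervention breaks the incoming arrows to U: U := 2·V - S + 4 no longer applies, and U = 3.
P = V - 2·U - 1  [with V=1, U=3]  = -6
Without intervention: Q = 1 if V >= -1 else 8  [with V=1]  = 1; S = Q^2 + V  [with Q=1, V=1]  = 2; U = 2·V - S + 4  [with V=1, S=2]  = 4; P = V - 2·U - 1  [with V=1, U=4]  = -8.
Change = -6 − (-8) = 2.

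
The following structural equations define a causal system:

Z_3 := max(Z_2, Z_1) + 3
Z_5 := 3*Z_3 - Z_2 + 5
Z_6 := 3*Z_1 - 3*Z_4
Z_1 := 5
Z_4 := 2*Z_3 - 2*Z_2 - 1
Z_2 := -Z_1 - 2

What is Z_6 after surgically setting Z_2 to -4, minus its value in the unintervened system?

18

Under do(Z_2=-4), the mechanism Z_2 := -Z_1 - 2 is discarded; Z_2 is fixed at -4.
Z_3 = max(Z_2, Z_1) + 3  [with Z_2=-4, Z_1=5]  = 8
Z_4 = 2*Z_3 - 2*Z_2 - 1  [with Z_3=8, Z_2=-4]  = 23
Z_6 = 3*Z_1 - 3*Z_4  [with Z_1=5, Z_4=23]  = -54
Without intervention: Z_2 = -Z_1 - 2  [with Z_1=5]  = -7; Z_3 = max(Z_2, Z_1) + 3  [with Z_2=-7, Z_1=5]  = 8; Z_4 = 2*Z_3 - 2*Z_2 - 1  [with Z_3=8, Z_2=-7]  = 29; Z_6 = 3*Z_1 - 3*Z_4  [with Z_1=5, Z_4=29]  = -72.
Change = -54 − (-72) = 18.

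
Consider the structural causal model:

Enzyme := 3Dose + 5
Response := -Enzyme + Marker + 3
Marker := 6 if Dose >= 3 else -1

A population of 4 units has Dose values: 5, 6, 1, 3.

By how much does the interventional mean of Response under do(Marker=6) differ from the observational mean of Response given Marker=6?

2.75

The intervention sets Marker=6 in all 4 units regardless of Dose. Recomputing Response per unit gives -11, -14, 1, -5; average -7.25.
E[Response|Marker=6] averages over only the 3 units with Marker=6 (Dose = 5, 6, 3): Response = -11, -14, -5, mean -10.
Difference = -7.25 − (-10) = 2.75.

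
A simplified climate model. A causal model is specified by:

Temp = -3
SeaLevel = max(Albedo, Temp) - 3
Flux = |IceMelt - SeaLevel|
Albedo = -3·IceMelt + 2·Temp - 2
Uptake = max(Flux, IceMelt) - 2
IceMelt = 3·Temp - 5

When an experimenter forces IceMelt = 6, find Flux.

do(IceMelt=6) replaces the equation IceMelt = 3·Temp - 5 with the constant IceMelt = 6.
Albedo = -3·IceMelt + 2·Temp - 2  [with IceMelt=6, Temp=-3]  = -26
SeaLevel = max(Albedo, Temp) - 3  [with Albedo=-26, Temp=-3]  = -6
Flux = |IceMelt - SeaLevel|  [with IceMelt=6, SeaLevel=-6]  = 12

12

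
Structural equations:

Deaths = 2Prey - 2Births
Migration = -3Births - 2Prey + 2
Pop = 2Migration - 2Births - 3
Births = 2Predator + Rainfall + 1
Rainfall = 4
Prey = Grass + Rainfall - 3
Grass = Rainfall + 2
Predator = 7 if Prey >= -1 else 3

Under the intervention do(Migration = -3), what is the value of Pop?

do(Migration=-3) replaces the equation Migration = -3Births - 2Prey + 2 with the constant Migration = -3.
Grass = Rainfall + 2  [with Rainfall=4]  = 6
Prey = Grass + Rainfall - 3  [with Grass=6, Rainfall=4]  = 7
Predator = 7 if Prey >= -1 else 3  [with Prey=7]  = 7
Births = 2Predator + Rainfall + 1  [with Predator=7, Rainfall=4]  = 19
Pop = 2Migration - 2Births - 3  [with Migration=-3, Births=19]  = -47

-47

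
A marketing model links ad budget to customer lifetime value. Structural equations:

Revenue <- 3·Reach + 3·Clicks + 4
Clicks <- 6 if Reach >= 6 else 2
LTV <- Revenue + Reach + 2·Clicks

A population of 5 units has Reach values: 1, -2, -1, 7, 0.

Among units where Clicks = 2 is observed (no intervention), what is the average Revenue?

E[Revenue|Clicks=2] averages over only the 4 units with Clicks=2 (Reach = 1, -2, -1, 0): Revenue = 13, 4, 7, 10, mean 8.5.

8.5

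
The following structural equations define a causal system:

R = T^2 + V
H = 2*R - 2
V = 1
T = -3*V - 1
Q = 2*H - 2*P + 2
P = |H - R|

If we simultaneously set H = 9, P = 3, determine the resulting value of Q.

14

The joint intervention fixes H = 9, P = 3, removing each variable's own equation.
Q = 2*H - 2*P + 2  [with H=9, P=3]  = 14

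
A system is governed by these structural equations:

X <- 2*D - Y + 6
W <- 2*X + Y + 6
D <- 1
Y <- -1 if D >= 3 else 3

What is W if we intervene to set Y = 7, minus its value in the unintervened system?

Under do(Y=7), the mechanism Y <- -1 if D >= 3 else 3 is discarded; Y is fixed at 7.
X = 2*D - Y + 6  [with D=1, Y=7]  = 1
W = 2*X + Y + 6  [with X=1, Y=7]  = 15
Without intervention: Y = -1 if D >= 3 else 3  [with D=1]  = 3; X = 2*D - Y + 6  [with D=1, Y=3]  = 5; W = 2*X + Y + 6  [with X=5, Y=3]  = 19.
Change = 15 − 19 = -4.

-4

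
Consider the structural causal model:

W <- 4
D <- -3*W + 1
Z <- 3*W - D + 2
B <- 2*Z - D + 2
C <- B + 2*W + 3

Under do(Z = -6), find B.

The intervention breaks the incoming arrows to Z: Z <- 3*W - D + 2 no longer applies, and Z = -6.
D = -3*W + 1  [with W=4]  = -11
B = 2*Z - D + 2  [with Z=-6, D=-11]  = 1

1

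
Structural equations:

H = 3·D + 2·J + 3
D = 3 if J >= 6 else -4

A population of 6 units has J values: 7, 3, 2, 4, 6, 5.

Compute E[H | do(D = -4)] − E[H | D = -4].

do(D=-4) breaks D's dependence on J. With D=-4 fixed, H across the units is 5, -3, -5, -1, 3, 1, mean 0.
E[H|D=-4] averages over only the 4 units with D=-4 (J = 3, 2, 4, 5): H = -3, -5, -1, 1, mean -2.
Difference = 0 − (-2) = 2.

2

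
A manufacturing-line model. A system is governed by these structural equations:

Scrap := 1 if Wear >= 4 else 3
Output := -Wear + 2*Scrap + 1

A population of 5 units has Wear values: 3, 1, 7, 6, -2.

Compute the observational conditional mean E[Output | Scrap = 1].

Conditioning on Scrap=1 selects the 2 unit(s) with Wear ∈ {7, 6}. Their Output values: -4, -3. Mean = -3.5.

-3.5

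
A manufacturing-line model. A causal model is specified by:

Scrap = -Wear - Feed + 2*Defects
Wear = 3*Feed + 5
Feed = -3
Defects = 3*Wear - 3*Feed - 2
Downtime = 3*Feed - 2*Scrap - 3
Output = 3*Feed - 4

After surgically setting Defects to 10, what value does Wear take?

Under do(Defects=10), the mechanism Defects = 3*Wear - 3*Feed - 2 is discarded; Defects is fixed at 10.
Since Wear is not a descendant of the intervened variable, it is unaffected.
Wear = 3*Feed + 5  [with Feed=-3]  = -4

-4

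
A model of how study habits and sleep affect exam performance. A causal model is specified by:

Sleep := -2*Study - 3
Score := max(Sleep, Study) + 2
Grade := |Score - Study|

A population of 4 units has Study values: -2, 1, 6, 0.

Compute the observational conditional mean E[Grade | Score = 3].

Conditioning on Score=3 selects the 2 unit(s) with Study ∈ {-2, 1}. Their Grade values: 5, 2. Mean = 3.5.

3.5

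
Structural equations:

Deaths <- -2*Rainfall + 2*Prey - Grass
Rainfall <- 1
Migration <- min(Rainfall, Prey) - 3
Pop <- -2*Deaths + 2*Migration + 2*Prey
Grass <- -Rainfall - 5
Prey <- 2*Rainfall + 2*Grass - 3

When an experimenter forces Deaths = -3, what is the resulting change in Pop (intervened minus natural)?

Under do(Deaths=-3), the mechanism Deaths <- -2*Rainfall + 2*Prey - Grass is discarded; Deaths is fixed at -3.
Grass = -Rainfall - 5  [with Rainfall=1]  = -6
Prey = 2*Rainfall + 2*Grass - 3  [with Rainfall=1, Grass=-6]  = -13
Migration = min(Rainfall, Prey) - 3  [with Rainfall=1, Prey=-13]  = -16
Pop = -2*Deaths + 2*Migration + 2*Prey  [with Deaths=-3, Migration=-16, Prey=-13]  = -52
Without intervention: Grass = -Rainfall - 5  [with Rainfall=1]  = -6; Prey = 2*Rainfall + 2*Grass - 3  [with Rainfall=1, Grass=-6]  = -13; Deaths = -2*Rainfall + 2*Prey - Grass  [with Rainfall=1, Prey=-13, Grass=-6]  = -22; Migration = min(Rainfall, Prey) - 3  [with Rainfall=1, Prey=-13]  = -16; Pop = -2*Deaths + 2*Migration + 2*Prey  [with Deaths=-22, Migration=-16, Prey=-13]  = -14.
Change = -52 − (-14) = -38.

-38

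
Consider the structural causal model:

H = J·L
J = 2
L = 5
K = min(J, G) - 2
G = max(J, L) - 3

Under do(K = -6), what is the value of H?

do(K=-6) replaces the equation K = min(J, G) - 2 with the constant K = -6.
H is not downstream of the intervention, so its value is determined by the original equations.
H = J·L  [with J=2, L=5]  = 10

10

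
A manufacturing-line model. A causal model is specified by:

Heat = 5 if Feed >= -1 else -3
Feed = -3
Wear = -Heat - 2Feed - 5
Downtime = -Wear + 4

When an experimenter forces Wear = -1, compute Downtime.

5

The intervention breaks the incoming arrows to Wear: Wear = -Heat - 2Feed - 5 no longer applies, and Wear = -1.
Downtime = -Wear + 4  [with Wear=-1]  = 5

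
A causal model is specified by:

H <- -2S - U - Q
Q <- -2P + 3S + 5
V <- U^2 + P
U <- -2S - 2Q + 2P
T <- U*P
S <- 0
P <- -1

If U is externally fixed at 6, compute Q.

7

Under do(U=6), the mechanism U <- -2S - 2Q + 2P is discarded; U is fixed at 6.
Since Q is not a descendant of the intervened variable, it is unaffected.
Q = -2P + 3S + 5  [with P=-1, S=0]  = 7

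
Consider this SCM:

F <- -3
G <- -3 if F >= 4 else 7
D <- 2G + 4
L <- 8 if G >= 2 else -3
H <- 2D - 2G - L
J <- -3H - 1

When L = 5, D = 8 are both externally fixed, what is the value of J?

The joint intervention fixes L = 5, D = 8, removing each variable's own equation.
G = -3 if F >= 4 else 7  [with F=-3]  = 7
H = 2D - 2G - L  [with D=8, G=7, L=5]  = -3
J = -3H - 1  [with H=-3]  = 8

8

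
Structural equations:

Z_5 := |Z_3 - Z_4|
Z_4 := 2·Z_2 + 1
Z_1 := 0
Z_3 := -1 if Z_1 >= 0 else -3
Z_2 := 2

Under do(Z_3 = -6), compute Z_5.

11

do(Z_3=-6) replaces the equation Z_3 := -1 if Z_1 >= 0 else -3 with the constant Z_3 = -6.
Z_4 = 2·Z_2 + 1  [with Z_2=2]  = 5
Z_5 = |Z_3 - Z_4|  [with Z_3=-6, Z_4=5]  = 11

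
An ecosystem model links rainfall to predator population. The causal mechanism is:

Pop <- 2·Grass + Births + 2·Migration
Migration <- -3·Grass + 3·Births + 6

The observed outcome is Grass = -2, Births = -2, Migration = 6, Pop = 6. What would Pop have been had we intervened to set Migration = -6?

-18

The intervention breaks the incoming arrows to Migration: Migration <- -3·Grass + 3·Births + 6 no longer applies, and Migration = -6.
Pop = 2·Grass + Births + 2·Migration  [with Grass=-2, Births=-2, Migration=-6]  = -18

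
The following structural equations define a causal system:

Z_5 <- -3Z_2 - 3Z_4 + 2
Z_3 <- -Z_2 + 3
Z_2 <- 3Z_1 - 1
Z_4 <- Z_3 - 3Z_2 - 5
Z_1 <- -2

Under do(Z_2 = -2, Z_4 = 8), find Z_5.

-16

Setting Z_2 = -2, Z_4 = 8 by intervention discards those variables' equations.
Z_5 = -3Z_2 - 3Z_4 + 2  [with Z_2=-2, Z_4=8]  = -16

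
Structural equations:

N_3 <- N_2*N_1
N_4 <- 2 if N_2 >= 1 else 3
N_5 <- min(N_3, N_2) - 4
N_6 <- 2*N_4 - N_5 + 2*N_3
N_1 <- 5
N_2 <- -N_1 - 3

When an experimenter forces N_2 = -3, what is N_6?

-5

Under do(N_2=-3), the mechanism N_2 <- -N_1 - 3 is discarded; N_2 is fixed at -3.
N_3 = N_2*N_1  [with N_2=-3, N_1=5]  = -15
N_4 = 2 if N_2 >= 1 else 3  [with N_2=-3]  = 3
N_5 = min(N_3, N_2) - 4  [with N_3=-15, N_2=-3]  = -19
N_6 = 2*N_4 - N_5 + 2*N_3  [with N_4=3, N_5=-19, N_3=-15]  = -5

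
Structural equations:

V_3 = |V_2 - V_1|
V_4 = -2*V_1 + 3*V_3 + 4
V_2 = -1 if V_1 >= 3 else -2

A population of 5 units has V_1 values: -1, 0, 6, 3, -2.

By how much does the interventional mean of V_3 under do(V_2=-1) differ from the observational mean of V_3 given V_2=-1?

do(V_2=-1) breaks V_2's dependence on V_1. With V_2=-1 fixed, V_3 across the units is 0, 1, 7, 4, 1, mean 2.6.
Conditioning on V_2=-1 selects the 2 unit(s) with V_1 ∈ {6, 3}. Their V_3 values: 7, 4. Mean = 5.5.
Difference = 2.6 − 5.5 = -2.9.

-2.9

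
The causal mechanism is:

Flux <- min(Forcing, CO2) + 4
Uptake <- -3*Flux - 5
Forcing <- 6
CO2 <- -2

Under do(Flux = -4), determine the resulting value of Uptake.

7

The intervention breaks the incoming arrows to Flux: Flux <- min(Forcing, CO2) + 4 no longer applies, and Flux = -4.
Uptake = -3*Flux - 5  [with Flux=-4]  = 7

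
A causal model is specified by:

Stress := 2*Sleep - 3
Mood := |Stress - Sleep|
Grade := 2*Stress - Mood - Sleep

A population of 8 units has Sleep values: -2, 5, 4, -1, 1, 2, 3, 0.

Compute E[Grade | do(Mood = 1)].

Every unit gets Mood=1 under the intervention. Grade values become -13, 8, 5, -10, -4, -1, 2, -7; E[Grade|do(Mood=1)] = -2.5.

-2.5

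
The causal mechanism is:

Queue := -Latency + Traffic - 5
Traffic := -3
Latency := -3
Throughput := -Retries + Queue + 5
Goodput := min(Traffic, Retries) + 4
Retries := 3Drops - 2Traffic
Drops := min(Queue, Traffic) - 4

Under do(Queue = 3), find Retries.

-15

do(Queue=3) replaces the equation Queue := -Latency + Traffic - 5 with the constant Queue = 3.
Drops = min(Queue, Traffic) - 4  [with Queue=3, Traffic=-3]  = -7
Retries = 3Drops - 2Traffic  [with Drops=-7, Traffic=-3]  = -15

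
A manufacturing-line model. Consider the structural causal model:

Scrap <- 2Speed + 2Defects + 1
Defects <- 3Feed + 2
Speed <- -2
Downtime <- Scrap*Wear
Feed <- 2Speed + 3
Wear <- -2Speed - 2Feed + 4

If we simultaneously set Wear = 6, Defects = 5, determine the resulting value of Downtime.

42

Setting Wear = 6, Defects = 5 by intervention discards those variables' equations.
Scrap = 2Speed + 2Defects + 1  [with Speed=-2, Defects=5]  = 7
Downtime = Scrap*Wear  [with Scrap=7, Wear=6]  = 42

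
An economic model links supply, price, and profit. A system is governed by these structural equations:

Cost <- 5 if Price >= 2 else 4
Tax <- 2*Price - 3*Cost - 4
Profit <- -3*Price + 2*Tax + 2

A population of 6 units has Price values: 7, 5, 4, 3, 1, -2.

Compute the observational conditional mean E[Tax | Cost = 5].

E[Tax|Cost=5] averages over only the 4 units with Cost=5 (Price = 7, 5, 4, 3): Tax = -5, -9, -11, -13, mean -9.5.

-9.5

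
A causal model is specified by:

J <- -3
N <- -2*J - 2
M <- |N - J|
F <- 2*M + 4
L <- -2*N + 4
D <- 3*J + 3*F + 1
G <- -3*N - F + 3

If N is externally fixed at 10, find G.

Under do(N=10), the mechanism N <- -2*J - 2 is discarded; N is fixed at 10.
M = |N - J|  [with N=10, J=-3]  = 13
F = 2*M + 4  [with M=13]  = 30
G = -3*N - F + 3  [with N=10, F=30]  = -57

-57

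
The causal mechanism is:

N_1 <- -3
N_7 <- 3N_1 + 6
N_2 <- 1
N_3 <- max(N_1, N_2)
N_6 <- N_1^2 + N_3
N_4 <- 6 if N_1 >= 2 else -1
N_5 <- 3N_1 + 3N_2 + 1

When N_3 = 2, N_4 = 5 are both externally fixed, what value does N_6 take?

Setting N_3 = 2, N_4 = 5 by intervention discards those variables' equations.
N_6 = N_1^2 + N_3  [with N_1=-3, N_3=2]  = 11

11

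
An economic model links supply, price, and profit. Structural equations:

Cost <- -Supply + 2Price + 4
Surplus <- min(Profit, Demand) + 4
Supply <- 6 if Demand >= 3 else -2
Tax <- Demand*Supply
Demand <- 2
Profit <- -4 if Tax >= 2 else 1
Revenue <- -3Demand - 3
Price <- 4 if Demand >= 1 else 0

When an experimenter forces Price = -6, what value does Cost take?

Under do(Price=-6), the mechanism Price <- 4 if Demand >= 1 else 0 is discarded; Price is fixed at -6.
Supply = 6 if Demand >= 3 else -2  [with Demand=2]  = -2
Cost = -Supply + 2Price + 4  [with Supply=-2, Price=-6]  = -6

-6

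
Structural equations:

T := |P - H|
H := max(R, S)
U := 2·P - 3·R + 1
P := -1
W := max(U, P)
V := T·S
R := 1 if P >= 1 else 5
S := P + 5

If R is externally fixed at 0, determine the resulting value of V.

20

do(R=0) replaces the equation R := 1 if P >= 1 else 5 with the constant R = 0.
S = P + 5  [with P=-1]  = 4
H = max(R, S)  [with R=0, S=4]  = 4
T = |P - H|  [with P=-1, H=4]  = 5
V = T·S  [with T=5, S=4]  = 20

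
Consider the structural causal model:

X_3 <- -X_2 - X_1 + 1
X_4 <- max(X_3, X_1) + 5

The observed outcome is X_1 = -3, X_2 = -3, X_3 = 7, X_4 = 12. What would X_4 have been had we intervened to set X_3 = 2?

7

The intervention breaks the incoming arrows to X_3: X_3 <- -X_2 - X_1 + 1 no longer applies, and X_3 = 2.
X_4 = max(X_3, X_1) + 5  [with X_3=2, X_1=-3]  = 7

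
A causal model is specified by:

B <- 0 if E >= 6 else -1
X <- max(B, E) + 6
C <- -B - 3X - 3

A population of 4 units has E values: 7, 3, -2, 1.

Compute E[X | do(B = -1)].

8.5

Every unit gets B=-1 under the intervention. X values become 13, 9, 5, 7; E[X|do(B=-1)] = 8.5.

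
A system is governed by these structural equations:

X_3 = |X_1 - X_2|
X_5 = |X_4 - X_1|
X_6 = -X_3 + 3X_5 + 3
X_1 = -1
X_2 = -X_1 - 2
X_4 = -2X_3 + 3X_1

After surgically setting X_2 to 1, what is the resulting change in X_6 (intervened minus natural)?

Under do(X_2=1), the mechanism X_2 = -X_1 - 2 is discarded; X_2 is fixed at 1.
X_3 = |X_1 - X_2|  [with X_1=-1, X_2=1]  = 2
X_4 = -2X_3 + 3X_1  [with X_3=2, X_1=-1]  = -7
X_5 = |X_4 - X_1|  [with X_4=-7, X_1=-1]  = 6
X_6 = -X_3 + 3X_5 + 3  [with X_3=2, X_5=6]  = 19
Without intervention: X_2 = -X_1 - 2  [with X_1=-1]  = -1; X_3 = |X_1 - X_2|  [with X_1=-1, X_2=-1]  = 0; X_4 = -2X_3 + 3X_1  [with X_3=0, X_1=-1]  = -3; X_5 = |X_4 - X_1|  [with X_4=-3, X_1=-1]  = 2; X_6 = -X_3 + 3X_5 + 3  [with X_3=0, X_5=2]  = 9.
Change = 19 − 9 = 10.

10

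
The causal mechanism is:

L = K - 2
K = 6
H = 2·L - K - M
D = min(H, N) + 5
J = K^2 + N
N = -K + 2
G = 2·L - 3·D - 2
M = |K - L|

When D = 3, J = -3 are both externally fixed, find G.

Under do(D = 3, J = -3), each intervened variable's structural equation is replaced by its fixed value.
L = K - 2  [with K=6]  = 4
G = 2·L - 3·D - 2  [with L=4, D=3]  = -3

-3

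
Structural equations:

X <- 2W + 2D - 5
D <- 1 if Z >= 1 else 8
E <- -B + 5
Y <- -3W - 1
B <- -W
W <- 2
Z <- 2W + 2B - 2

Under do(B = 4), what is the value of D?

Under do(B=4), the mechanism B <- -W is discarded; B is fixed at 4.
Z = 2W + 2B - 2  [with W=2, B=4]  = 10
D = 1 if Z >= 1 else 8  [with Z=10]  = 1

1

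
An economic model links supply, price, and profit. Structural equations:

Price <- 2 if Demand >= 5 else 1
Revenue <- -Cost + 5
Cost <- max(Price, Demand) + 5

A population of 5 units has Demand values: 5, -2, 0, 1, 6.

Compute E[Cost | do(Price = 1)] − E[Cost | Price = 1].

1.8

do(Price=1) breaks Price's dependence on Demand. With Price=1 fixed, Cost across the units is 10, 6, 6, 6, 11, mean 7.8.
Conditioning on Price=1 selects the 3 unit(s) with Demand ∈ {-2, 0, 1}. Their Cost values: 6, 6, 6. Mean = 6.
Difference = 7.8 − 6 = 1.8.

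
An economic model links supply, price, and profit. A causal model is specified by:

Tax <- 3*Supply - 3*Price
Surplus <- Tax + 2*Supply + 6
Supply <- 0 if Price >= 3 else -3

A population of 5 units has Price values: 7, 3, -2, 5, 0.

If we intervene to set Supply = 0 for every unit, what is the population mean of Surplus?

Every unit gets Supply=0 under the intervention. Surplus values become -15, -3, 12, -9, 6; E[Surplus|do(Supply=0)] = -1.8.

-1.8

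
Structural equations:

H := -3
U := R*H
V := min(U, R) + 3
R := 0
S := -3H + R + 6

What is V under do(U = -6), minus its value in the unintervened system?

do(U=-6) replaces the equation U := R*H with the constant U = -6.
V = min(U, R) + 3  [with U=-6, R=0]  = -3
Without intervention: U = R*H  [with R=0, H=-3]  = 0; V = min(U, R) + 3  [with U=0, R=0]  = 3.
Change = -3 − 3 = -6.

-6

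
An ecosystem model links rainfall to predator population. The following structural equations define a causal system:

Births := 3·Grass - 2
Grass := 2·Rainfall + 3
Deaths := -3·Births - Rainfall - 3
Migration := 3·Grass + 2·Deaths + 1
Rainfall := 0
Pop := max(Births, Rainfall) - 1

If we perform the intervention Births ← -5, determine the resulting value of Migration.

34

do(Births=-5) replaces the equation Births := 3·Grass - 2 with the constant Births = -5.
Grass = 2·Rainfall + 3  [with Rainfall=0]  = 3
Deaths = -3·Births - Rainfall - 3  [with Births=-5, Rainfall=0]  = 12
Migration = 3·Grass + 2·Deaths + 1  [with Grass=3, Deaths=12]  = 34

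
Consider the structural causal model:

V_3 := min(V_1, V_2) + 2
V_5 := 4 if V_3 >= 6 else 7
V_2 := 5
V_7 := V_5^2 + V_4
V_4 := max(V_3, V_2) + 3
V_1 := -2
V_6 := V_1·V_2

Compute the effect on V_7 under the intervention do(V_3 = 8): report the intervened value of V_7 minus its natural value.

-30

The intervention breaks the incoming arrows to V_3: V_3 := min(V_1, V_2) + 2 no longer applies, and V_3 = 8.
V_4 = max(V_3, V_2) + 3  [with V_3=8, V_2=5]  = 11
V_5 = 4 if V_3 >= 6 else 7  [with V_3=8]  = 4
V_7 = V_5^2 + V_4  [with V_5=4, V_4=11]  = 27
Without intervention: V_3 = min(V_1, V_2) + 2  [with V_1=-2, V_2=5]  = 0; V_4 = max(V_3, V_2) + 3  [with V_3=0, V_2=5]  = 8; V_5 = 4 if V_3 >= 6 else 7  [with V_3=0]  = 7; V_7 = V_5^2 + V_4  [with V_5=7, V_4=8]  = 57.
Change = 27 − 57 = -30.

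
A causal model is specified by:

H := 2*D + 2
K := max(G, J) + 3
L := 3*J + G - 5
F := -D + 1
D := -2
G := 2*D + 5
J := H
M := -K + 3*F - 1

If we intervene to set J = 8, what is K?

Intervening sets J = 8 and removes its equation (J := H).
G = 2*D + 5  [with D=-2]  = 1
K = max(G, J) + 3  [with G=1, J=8]  = 11

11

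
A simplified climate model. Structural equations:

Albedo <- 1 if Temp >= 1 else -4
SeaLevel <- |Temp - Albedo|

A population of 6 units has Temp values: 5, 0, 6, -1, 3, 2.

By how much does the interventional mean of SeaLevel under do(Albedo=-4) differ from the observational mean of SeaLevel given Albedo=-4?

Under do(Albedo=-4), Albedo's equation is replaced by Albedo=-4 for every unit. Per-unit SeaLevel: 9, 4, 10, 3, 7, 6. Mean = 6.5.
Conditioning on Albedo=-4 selects the 2 unit(s) with Temp ∈ {0, -1}. Their SeaLevel values: 4, 3. Mean = 3.5.
Difference = 6.5 − 3.5 = 3.

3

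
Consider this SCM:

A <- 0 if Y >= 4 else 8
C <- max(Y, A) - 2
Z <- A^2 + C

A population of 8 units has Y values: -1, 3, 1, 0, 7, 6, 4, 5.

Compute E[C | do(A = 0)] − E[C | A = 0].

-2.25

The intervention sets A=0 in all 8 units regardless of Y. Recomputing C per unit gives -2, 1, -1, -2, 5, 4, 2, 3; average 1.25.
Observing A=0 restricts to units where A's equation naturally yields 0: Y ∈ {7, 6, 4, 5}. In that subpopulation C = 5, 4, 2, 3, mean 3.5.
Difference = 1.25 − 3.5 = -2.25.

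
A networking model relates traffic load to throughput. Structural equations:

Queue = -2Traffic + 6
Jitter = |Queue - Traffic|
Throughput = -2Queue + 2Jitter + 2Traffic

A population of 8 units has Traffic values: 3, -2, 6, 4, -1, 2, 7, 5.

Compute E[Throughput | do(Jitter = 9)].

24

Under do(Jitter=9), Jitter's equation is replaced by Jitter=9 for every unit. Per-unit Throughput: 24, -6, 42, 30, 0, 18, 48, 36. Mean = 24.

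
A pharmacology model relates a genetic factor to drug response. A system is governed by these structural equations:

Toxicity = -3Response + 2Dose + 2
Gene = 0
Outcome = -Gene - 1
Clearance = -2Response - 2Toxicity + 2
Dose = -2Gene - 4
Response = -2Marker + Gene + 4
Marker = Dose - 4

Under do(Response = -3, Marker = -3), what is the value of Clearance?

2

The joint intervention fixes Response = -3, Marker = -3, removing each variable's own equation.
Dose = -2Gene - 4  [with Gene=0]  = -4
Toxicity = -3Response + 2Dose + 2  [with Response=-3, Dose=-4]  = 3
Clearance = -2Response - 2Toxicity + 2  [with Response=-3, Toxicity=3]  = 2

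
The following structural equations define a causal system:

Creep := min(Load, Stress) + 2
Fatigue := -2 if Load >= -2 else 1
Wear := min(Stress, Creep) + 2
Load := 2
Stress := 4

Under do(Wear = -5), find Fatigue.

-2

Intervening sets Wear = -5 and removes its equation (Wear := min(Stress, Creep) + 2).
No directed path runs from Wear to Fatigue, so Fatigue keeps its natural value.
Fatigue = -2 if Load >= -2 else 1  [with Load=2]  = -2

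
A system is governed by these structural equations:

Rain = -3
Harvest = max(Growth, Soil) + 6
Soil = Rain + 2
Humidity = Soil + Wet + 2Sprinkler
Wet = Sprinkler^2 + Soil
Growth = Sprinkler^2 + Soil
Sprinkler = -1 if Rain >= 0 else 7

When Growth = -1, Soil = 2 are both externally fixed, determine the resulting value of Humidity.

67

The joint intervention fixes Growth = -1, Soil = 2, removing each variable's own equation.
Sprinkler = -1 if Rain >= 0 else 7  [with Rain=-3]  = 7
Wet = Sprinkler^2 + Soil  [with Sprinkler=7, Soil=2]  = 51
Humidity = Soil + Wet + 2Sprinkler  [with Soil=2, Wet=51, Sprinkler=7]  = 67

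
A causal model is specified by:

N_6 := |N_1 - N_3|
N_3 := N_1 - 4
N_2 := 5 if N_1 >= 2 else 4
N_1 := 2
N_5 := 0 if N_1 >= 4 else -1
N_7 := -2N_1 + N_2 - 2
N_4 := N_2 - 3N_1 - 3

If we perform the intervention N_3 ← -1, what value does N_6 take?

The intervention breaks the incoming arrows to N_3: N_3 := N_1 - 4 no longer applies, and N_3 = -1.
N_6 = |N_1 - N_3|  [with N_1=2, N_3=-1]  = 3

3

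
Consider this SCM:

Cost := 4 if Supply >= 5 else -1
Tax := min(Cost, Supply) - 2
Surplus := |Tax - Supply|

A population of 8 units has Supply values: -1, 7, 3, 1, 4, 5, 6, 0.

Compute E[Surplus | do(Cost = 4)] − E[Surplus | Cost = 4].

do(Cost=4) breaks Cost's dependence on Supply. With Cost=4 fixed, Surplus across the units is 2, 5, 2, 2, 2, 3, 4, 2, mean 2.75.
Conditioning on Cost=4 selects the 3 unit(s) with Supply ∈ {7, 5, 6}. Their Surplus values: 5, 3, 4. Mean = 4.
Difference = 2.75 − 4 = -1.25.

-1.25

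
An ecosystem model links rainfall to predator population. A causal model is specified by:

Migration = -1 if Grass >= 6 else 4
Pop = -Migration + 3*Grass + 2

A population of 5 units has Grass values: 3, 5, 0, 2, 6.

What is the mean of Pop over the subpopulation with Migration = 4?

E[Pop|Migration=4] averages over only the 4 units with Migration=4 (Grass = 3, 5, 0, 2): Pop = 7, 13, -2, 4, mean 5.5.

5.5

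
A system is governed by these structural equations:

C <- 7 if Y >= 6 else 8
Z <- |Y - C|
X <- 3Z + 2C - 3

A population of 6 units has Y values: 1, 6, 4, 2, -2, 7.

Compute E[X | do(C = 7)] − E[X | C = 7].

Every unit gets C=7 under the intervention. X values become 29, 14, 20, 26, 38, 11; E[X|do(C=7)] = 23.
E[X|C=7] averages over only the 2 units with C=7 (Y = 6, 7): X = 14, 11, mean 12.5.
Difference = 23 − 12.5 = 10.5.

10.5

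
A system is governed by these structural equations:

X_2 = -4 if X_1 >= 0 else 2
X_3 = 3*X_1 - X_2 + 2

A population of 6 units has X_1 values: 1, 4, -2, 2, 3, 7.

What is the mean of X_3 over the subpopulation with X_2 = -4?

Conditioning on X_2=-4 selects the 5 unit(s) with X_1 ∈ {1, 4, 2, 3, 7}. Their X_3 values: 9, 18, 12, 15, 27. Mean = 16.2.

16.2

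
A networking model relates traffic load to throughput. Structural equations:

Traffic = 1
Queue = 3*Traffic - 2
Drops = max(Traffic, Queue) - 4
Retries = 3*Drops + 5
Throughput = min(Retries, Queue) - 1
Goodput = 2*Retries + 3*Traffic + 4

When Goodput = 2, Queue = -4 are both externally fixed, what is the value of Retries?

Under do(Goodput = 2, Queue = -4), each intervened variable's structural equation is replaced by its fixed value.
Drops = max(Traffic, Queue) - 4  [with Traffic=1, Queue=-4]  = -3
Retries = 3*Drops + 5  [with Drops=-3]  = -4

-4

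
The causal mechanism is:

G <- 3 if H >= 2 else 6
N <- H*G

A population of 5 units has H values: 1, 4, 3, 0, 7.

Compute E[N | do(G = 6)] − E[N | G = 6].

do(G=6) breaks G's dependence on H. With G=6 fixed, N across the units is 6, 24, 18, 0, 42, mean 18.
E[N|G=6] averages over only the 2 units with G=6 (H = 1, 0): N = 6, 0, mean 3.
Difference = 18 − 3 = 15.

15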